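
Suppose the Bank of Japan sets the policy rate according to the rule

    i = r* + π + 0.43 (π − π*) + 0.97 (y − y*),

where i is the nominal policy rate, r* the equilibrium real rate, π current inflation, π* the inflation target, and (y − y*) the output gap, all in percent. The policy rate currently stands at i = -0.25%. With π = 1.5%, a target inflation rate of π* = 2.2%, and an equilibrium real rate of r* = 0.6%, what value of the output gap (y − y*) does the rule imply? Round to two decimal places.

0.97 (y − y*) = -0.25 − 0.6 − 1.5 − 0.43 × (1.5 − 2.2) = -2.049
(y − y*) = -2.049 / 0.97 = -2.11

-2.11%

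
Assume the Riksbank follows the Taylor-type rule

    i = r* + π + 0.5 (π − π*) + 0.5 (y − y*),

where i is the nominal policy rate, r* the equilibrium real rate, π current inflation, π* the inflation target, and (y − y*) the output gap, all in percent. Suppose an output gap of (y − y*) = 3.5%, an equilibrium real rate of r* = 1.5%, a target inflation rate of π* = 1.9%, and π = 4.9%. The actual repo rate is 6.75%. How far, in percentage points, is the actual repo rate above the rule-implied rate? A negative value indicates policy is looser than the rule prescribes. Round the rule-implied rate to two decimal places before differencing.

i = 1.5 + 4.9 + 0.5 × (4.9 − 1.9) + 0.5 × 3.5
   = 1.5 + 4.9 + 1.5 + 1.75 = 9.65
Deviation = 6.75 − 9.65 = -2.90 pp.

-2.90 pp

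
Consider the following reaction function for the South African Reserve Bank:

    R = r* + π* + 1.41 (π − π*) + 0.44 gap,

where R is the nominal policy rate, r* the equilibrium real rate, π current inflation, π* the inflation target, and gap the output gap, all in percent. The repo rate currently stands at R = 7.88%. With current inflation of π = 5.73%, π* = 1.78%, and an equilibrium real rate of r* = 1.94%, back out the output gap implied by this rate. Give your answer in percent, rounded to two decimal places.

0.44 gap = 7.88 − 1.94 − 1.78 − 1.41 × (5.73 − 1.78) = -1.4095
gap = -1.4095 / 0.44 = -3.20

-3.20%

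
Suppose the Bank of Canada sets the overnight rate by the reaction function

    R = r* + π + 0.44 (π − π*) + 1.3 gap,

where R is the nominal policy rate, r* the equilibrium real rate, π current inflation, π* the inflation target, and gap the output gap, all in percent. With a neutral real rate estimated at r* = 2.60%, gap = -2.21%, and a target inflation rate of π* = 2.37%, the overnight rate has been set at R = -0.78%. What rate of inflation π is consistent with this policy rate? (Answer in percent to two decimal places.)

0.37%

Collecting π: R = r* + (1 + 0.44) π − 0.44 π* + 1.3 gap
1.44 π = -0.78 − 2.60 + 0.44 × 2.37 − 1.3 × (-2.21) = 0.5358
π = 0.5358 / 1.44 = 0.37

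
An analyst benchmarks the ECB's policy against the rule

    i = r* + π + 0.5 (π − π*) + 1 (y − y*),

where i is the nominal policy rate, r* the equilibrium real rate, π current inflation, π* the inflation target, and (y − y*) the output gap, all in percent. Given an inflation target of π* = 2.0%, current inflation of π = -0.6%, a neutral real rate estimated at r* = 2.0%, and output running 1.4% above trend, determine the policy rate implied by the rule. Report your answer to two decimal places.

Output 1.4% above potential → (y − y*) = 1.4.
i = 2.0 + (-0.6) + 0.5 × (-0.6 − 2.0) + 1 × 1.4
   = 2.0 − 0.6 − 1.3 + 1.4 = 1.50

1.50%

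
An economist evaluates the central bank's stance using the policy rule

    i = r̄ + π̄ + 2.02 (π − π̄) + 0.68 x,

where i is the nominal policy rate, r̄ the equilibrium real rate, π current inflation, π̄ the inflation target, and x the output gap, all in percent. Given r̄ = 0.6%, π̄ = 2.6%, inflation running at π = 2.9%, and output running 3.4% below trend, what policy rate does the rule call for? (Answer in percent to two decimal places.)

Output 3.4% below potential → x = -3.4.
i = 0.6 + 2.6 + 2.02 × (2.9 − 2.6) + 0.68 × (-3.4)
   = 0.6 + 2.6 + 0.606 − 2.312 = 1.49

1.49%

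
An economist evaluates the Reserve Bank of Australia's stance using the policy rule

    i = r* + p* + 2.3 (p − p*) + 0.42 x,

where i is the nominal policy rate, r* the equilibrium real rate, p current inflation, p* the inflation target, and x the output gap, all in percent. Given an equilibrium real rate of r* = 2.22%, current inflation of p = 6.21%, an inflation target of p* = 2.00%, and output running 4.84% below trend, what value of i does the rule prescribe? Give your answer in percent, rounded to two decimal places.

11.87%

Output 4.84% below potential → x = -4.84.
i = 2.22 + 2.00 + 2.3 × (6.21 − 2.00) + 0.42 × (-4.84)
   = 2.22 + 2 + 9.683 − 2.0328 = 11.87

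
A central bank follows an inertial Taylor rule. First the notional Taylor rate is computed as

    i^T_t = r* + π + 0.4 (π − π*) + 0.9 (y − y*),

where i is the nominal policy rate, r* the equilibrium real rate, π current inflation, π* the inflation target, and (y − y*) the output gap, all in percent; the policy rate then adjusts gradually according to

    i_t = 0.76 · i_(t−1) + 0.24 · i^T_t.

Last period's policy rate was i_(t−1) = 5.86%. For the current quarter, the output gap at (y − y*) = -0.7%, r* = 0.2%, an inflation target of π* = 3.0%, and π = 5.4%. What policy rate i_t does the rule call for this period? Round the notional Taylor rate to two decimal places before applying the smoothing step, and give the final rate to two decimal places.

i^T_t = 0.2 + 5.4 + 0.4 × (5.4 − 3.0) + 0.9 × (-0.7)
   = 0.2 + 5.4 + 0.96 − 0.63 = 5.93
i_t = 0.76 × 5.86 + 0.24 × 5.93 = 4.4536 + 1.4232 = 5.88

5.88%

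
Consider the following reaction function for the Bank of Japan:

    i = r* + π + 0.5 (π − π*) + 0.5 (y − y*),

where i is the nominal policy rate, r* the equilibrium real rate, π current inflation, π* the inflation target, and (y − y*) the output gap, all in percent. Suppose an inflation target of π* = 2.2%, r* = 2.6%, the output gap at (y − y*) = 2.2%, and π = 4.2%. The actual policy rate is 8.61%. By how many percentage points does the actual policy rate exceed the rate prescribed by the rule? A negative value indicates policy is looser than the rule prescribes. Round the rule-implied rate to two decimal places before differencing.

i = 2.6 + 4.2 + 0.5 × (4.2 − 2.2) + 0.5 × 2.2
   = 2.6 + 4.2 + 1 + 1.1 = 8.90
Deviation = 8.61 − 8.90 = -0.29 pp.

-0.29 pp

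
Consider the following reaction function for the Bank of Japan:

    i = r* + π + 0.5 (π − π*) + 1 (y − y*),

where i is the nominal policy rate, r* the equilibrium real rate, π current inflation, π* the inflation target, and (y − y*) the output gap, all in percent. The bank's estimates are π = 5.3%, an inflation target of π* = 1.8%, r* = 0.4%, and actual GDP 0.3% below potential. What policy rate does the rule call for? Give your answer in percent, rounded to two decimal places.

7.15%

Output 0.3% below potential → (y − y*) = -0.3.
i = 0.4 + 5.3 + 0.5 × (5.3 − 1.8) + 1 × (-0.3)
   = 0.4 + 5.3 + 1.75 − 0.3 = 7.15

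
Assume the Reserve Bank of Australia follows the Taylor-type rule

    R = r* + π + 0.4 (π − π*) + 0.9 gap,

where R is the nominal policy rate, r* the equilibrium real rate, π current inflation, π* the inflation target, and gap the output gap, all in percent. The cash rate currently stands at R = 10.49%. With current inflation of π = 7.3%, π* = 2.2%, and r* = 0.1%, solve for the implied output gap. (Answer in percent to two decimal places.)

1.17%

0.9 gap = 10.49 − 0.1 − 7.3 − 0.4 × (7.3 − 2.2) = 1.05
gap = 1.05 / 0.9 = 1.17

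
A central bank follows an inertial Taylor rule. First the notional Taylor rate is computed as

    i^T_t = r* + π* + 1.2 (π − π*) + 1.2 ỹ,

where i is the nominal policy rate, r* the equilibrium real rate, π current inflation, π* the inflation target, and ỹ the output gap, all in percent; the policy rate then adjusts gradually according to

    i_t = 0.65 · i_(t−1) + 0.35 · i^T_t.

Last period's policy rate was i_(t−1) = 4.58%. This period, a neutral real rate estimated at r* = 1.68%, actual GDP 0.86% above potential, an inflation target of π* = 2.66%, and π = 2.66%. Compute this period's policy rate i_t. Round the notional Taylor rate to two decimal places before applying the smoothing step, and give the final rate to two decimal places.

Output 0.86% above potential → ỹ = 0.86.
i^T_t = 1.68 + 2.66 + 1.2 × (2.66 − 2.66) + 1.2 × 0.86
   = 1.68 + 2.66 + 0 + 1.032 = 5.37
i_t = 0.65 × 4.58 + 0.35 × 5.37 = 2.977 + 1.8795 = 4.86

4.86%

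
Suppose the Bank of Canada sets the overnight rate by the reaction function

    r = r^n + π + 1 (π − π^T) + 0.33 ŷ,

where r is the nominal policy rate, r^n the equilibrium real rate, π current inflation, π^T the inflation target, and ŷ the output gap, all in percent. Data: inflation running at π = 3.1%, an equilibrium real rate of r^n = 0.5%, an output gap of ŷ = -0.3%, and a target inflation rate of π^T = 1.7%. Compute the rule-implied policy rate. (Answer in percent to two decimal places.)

r = 0.5 + 3.1 + 1 × (3.1 − 1.7) + 0.33 × (-0.3)
   = 0.5 + 3.1 + 1.4 − 0.099 = 4.90

4.90%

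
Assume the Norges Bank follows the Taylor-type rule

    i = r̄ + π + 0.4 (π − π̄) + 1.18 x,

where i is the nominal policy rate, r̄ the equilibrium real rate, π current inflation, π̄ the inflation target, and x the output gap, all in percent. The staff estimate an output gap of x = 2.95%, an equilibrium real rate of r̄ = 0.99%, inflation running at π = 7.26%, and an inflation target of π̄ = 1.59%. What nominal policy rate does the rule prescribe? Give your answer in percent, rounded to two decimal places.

i = 0.99 + 7.26 + 0.4 × (7.26 − 1.59) + 1.18 × 2.95
   = 0.99 + 7.26 + 2.268 + 3.481 = 14.00

14.00%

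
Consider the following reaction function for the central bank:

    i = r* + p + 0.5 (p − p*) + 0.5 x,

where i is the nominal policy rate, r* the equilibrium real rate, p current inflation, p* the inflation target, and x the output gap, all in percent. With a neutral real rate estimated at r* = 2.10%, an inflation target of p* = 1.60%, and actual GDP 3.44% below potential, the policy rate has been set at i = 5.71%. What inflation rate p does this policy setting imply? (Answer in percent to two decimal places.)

Output 3.44% below potential → x = -3.44.
Collecting p: i = r* + (1 + 0.5) p − 0.5 p* + 0.5 x
1.5 p = 5.71 − 2.10 + 0.5 × 1.60 − 0.5 × (-3.44) = 6.13
p = 6.13 / 1.5 = 4.09

4.09%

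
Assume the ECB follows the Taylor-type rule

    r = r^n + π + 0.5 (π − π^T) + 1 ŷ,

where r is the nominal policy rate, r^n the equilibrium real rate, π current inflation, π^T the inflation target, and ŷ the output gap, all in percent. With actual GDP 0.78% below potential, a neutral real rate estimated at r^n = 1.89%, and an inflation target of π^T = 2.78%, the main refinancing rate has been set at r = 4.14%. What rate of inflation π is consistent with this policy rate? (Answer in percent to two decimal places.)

2.95%

Output 0.78% below potential → ŷ = -0.78.
Collecting π: r = r^n + (1 + 0.5) π − 0.5 π^T + 1 ŷ
1.5 π = 4.14 − 1.89 + 0.5 × 2.78 − 1 × (-0.78) = 4.42
π = 4.42 / 1.5 = 2.95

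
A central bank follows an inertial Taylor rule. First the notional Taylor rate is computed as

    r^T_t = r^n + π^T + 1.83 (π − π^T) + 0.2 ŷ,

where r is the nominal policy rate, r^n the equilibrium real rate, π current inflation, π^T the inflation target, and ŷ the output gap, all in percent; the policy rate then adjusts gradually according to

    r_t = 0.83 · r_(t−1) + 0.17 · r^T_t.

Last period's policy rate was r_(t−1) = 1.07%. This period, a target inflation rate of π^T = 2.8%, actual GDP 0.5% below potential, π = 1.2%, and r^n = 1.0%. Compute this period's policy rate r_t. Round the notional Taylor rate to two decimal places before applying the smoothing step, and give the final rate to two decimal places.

1.02%

Output 0.5% below potential → ŷ = -0.5.
r^T_t = 1.0 + 2.8 + 1.83 × (1.2 − 2.8) + 0.2 × (-0.5)
   = 1.0 + 2.8 − 2.928 − 0.1 = 0.77
r_t = 0.83 × 1.07 + 0.17 × 0.77 = 0.8881 + 0.1309 = 1.02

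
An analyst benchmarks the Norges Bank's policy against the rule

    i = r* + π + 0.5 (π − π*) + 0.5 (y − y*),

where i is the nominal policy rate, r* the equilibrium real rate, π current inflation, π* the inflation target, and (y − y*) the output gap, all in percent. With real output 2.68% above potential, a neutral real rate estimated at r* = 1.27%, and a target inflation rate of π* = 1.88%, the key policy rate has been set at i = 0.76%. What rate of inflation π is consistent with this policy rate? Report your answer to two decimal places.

-0.61%

Output 2.68% above potential → (y − y*) = 2.68.
Collecting π: i = r* + (1 + 0.5) π − 0.5 π* + 0.5 (y − y*)
1.5 π = 0.76 − 1.27 + 0.5 × 1.88 − 0.5 × 2.68 = -0.91
π = -0.91 / 1.5 = -0.61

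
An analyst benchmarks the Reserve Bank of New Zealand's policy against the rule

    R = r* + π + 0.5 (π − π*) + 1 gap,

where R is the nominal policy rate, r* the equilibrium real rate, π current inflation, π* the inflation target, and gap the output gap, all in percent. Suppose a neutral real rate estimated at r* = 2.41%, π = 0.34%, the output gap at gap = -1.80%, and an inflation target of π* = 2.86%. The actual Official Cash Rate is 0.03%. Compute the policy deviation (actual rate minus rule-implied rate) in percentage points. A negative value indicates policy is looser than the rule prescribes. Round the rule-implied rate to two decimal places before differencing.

0.34 pp

R = 2.41 + 0.34 + 0.5 × (0.34 − 2.86) + 1 × (-1.80)
   = 2.41 + 0.34 − 1.26 − 1.8 = -0.31
Deviation = 0.03 − (-0.31) = 0.34 pp.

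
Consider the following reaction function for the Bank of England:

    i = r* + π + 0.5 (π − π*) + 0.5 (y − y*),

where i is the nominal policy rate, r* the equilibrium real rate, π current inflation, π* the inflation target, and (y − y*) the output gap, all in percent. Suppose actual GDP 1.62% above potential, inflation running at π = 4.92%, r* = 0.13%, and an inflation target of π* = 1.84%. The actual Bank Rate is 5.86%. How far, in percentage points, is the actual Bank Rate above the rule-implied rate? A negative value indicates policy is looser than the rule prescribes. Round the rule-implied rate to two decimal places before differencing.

Output 1.62% above potential → (y − y*) = 1.62.
i = 0.13 + 4.92 + 0.5 × (4.92 − 1.84) + 0.5 × 1.62
   = 0.13 + 4.92 + 1.54 + 0.81 = 7.40
Deviation = 5.86 − 7.40 = -1.54 pp.

-1.54 pp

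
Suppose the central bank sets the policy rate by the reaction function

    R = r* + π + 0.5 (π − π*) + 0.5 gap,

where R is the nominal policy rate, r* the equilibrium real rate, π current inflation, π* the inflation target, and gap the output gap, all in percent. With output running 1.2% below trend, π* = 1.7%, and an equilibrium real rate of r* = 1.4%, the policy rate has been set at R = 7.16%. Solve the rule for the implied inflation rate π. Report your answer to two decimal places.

Output 1.2% below potential → gap = -1.2.
Collecting π: R = r* + (1 + 0.5) π − 0.5 π* + 0.5 gap
1.5 π = 7.16 − 1.4 + 0.5 × 1.7 − 0.5 × (-1.2) = 7.21
π = 7.21 / 1.5 = 4.81

4.81%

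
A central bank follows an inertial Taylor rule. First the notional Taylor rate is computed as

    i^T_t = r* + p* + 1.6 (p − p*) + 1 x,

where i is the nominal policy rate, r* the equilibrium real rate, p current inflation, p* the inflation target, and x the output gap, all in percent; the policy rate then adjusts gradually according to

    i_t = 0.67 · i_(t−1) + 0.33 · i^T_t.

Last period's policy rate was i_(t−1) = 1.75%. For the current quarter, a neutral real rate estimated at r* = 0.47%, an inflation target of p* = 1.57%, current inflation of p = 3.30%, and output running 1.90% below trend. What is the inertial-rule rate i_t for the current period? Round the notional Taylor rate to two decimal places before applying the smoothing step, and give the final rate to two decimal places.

2.13%

Output 1.90% below potential → x = -1.90.
i^T_t = 0.47 + 1.57 + 1.6 × (3.30 − 1.57) + 1 × (-1.90)
   = 0.47 + 1.57 + 2.768 − 1.9 = 2.91
i_t = 0.67 × 1.75 + 0.33 × 2.91 = 1.1725 + 0.9603 = 2.13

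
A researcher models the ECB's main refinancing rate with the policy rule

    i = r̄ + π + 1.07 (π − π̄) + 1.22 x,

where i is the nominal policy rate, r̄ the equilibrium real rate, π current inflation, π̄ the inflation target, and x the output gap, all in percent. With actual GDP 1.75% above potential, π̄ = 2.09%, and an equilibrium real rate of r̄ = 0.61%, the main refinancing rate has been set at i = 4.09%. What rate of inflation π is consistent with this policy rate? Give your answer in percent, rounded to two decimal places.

1.73%

Output 1.75% above potential → x = 1.75.
Collecting π: i = r̄ + (1 + 1.07) π − 1.07 π̄ + 1.22 x
2.07 π = 4.09 − 0.61 + 1.07 × 2.09 − 1.22 × 1.75 = 3.5813
π = 3.5813 / 2.07 = 1.73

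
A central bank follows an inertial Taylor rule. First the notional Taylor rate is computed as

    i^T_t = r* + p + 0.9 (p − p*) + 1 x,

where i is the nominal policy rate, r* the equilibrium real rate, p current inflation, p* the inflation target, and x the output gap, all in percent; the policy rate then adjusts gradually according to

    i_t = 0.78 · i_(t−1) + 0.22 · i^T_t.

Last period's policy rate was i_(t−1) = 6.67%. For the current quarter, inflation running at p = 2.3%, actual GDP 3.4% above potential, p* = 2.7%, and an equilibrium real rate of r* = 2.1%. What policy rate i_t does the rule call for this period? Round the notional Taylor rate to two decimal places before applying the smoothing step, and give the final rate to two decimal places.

Output 3.4% above potential → x = 3.4.
i^T_t = 2.1 + 2.3 + 0.9 × (2.3 − 2.7) + 1 × 3.4
   = 2.1 + 2.3 − 0.36 + 3.4 = 7.44
i_t = 0.78 × 6.67 + 0.22 × 7.44 = 5.2026 + 1.6368 = 6.84

6.84%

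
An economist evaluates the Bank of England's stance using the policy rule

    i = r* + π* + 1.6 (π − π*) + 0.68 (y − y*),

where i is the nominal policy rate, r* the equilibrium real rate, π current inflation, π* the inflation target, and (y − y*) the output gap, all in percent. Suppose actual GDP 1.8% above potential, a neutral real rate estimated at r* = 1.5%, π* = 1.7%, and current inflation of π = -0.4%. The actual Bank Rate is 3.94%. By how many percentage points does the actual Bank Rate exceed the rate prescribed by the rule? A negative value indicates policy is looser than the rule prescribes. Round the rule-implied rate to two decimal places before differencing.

Output 1.8% above potential → (y − y*) = 1.8.
i = 1.5 + 1.7 + 1.6 × (-0.4 − 1.7) + 0.68 × 1.8
   = 1.5 + 1.7 − 3.36 + 1.224 = 1.06
Deviation = 3.94 − 1.06 = 2.88 pp.

2.88 pp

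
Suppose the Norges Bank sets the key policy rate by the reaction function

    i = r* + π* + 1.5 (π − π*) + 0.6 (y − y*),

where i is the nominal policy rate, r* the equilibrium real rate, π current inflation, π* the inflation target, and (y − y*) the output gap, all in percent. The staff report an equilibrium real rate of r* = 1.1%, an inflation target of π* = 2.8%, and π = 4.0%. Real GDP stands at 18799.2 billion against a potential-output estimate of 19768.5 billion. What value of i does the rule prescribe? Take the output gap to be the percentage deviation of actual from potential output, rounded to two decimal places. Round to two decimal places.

Output gap = 100 × (18799.2 − 19768.5) / 19768.5 = -4.90%.
i = 1.10 + 2.80 + 1.5 × (4.00 − 2.80) + 0.6 × (-4.90)
   = 1.10 + 2.8 + 1.8 − 2.94 = 2.76

2.76%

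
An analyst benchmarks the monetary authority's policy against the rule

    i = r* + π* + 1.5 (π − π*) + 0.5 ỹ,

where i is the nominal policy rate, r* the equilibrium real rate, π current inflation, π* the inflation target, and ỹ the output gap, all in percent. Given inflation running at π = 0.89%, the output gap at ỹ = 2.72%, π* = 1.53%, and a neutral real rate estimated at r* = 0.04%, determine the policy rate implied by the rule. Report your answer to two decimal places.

1.97%

i = 0.04 + 1.53 + 1.5 × (0.89 − 1.53) + 0.5 × 2.72
   = 0.04 + 1.53 − 0.96 + 1.36 = 1.97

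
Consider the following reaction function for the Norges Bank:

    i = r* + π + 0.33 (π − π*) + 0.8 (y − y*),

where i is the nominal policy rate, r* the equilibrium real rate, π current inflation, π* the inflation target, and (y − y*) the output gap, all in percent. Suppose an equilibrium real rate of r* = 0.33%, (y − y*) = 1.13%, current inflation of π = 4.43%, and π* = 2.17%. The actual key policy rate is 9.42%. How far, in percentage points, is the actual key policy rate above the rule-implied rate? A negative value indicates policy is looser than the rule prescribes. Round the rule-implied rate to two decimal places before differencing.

3.01 pp

i = 0.33 + 4.43 + 0.33 × (4.43 − 2.17) + 0.8 × 1.13
   = 0.33 + 4.43 + 0.7458 + 0.904 = 6.41
Deviation = 9.42 − 6.41 = 3.01 pp.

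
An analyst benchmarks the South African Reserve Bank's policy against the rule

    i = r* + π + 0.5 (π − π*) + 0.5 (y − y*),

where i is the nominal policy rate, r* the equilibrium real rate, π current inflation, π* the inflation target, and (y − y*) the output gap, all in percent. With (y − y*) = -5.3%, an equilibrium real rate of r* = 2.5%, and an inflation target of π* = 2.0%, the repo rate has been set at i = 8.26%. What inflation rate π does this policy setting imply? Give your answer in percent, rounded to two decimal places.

Collecting π: i = r* + (1 + 0.5) π − 0.5 π* + 0.5 (y − y*)
1.5 π = 8.26 − 2.5 + 0.5 × 2.0 − 0.5 × (-5.3) = 9.41
π = 9.41 / 1.5 = 6.27

6.27%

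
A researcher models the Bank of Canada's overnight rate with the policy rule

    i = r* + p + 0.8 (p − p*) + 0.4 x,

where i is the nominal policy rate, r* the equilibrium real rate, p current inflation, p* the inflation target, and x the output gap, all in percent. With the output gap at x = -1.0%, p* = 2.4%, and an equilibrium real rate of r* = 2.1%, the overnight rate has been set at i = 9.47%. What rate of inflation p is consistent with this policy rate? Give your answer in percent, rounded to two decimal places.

5.38%

Collecting p: i = r* + (1 + 0.8) p − 0.8 p* + 0.4 x
1.8 p = 9.47 − 2.1 + 0.8 × 2.4 − 0.4 × (-1.0) = 9.69
p = 9.69 / 1.8 = 5.38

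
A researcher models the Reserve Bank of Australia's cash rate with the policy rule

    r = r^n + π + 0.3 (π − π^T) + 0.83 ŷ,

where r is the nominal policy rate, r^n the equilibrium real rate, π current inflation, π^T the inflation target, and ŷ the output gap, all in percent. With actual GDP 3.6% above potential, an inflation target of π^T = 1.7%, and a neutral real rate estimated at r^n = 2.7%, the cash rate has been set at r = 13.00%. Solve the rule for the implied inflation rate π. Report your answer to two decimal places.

Output 3.6% above potential → ŷ = 3.6.
Collecting π: r = r^n + (1 + 0.3) π − 0.3 π^T + 0.83 ŷ
1.3 π = 13.00 − 2.7 + 0.3 × 1.7 − 0.83 × 3.6 = 7.822
π = 7.822 / 1.3 = 6.02

6.02%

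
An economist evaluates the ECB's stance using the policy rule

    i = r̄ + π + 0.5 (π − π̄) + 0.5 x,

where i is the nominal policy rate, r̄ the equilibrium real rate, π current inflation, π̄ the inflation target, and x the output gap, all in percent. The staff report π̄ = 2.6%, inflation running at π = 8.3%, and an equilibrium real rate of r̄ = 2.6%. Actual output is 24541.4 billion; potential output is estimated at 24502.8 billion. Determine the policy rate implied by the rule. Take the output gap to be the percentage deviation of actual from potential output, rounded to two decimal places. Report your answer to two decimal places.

Output gap = 100 × (24541.4 − 24502.8) / 24502.8 = 0.16%.
i = 2.60 + 8.30 + 0.5 × (8.30 − 2.60) + 0.5 × 0.16
   = 2.60 + 8.3 + 2.85 + 0.08 = 13.83

13.83%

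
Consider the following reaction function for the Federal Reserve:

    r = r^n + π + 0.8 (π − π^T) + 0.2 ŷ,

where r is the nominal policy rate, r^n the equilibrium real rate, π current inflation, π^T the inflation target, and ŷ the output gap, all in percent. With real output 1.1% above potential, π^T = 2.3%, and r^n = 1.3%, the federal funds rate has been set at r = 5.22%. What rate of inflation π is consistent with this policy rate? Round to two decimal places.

Output 1.1% above potential → ŷ = 1.1.
Collecting π: r = r^n + (1 + 0.8) π − 0.8 π^T + 0.2 ŷ
1.8 π = 5.22 − 1.3 + 0.8 × 2.3 − 0.2 × 1.1 = 5.54
π = 5.54 / 1.8 = 3.08

3.08%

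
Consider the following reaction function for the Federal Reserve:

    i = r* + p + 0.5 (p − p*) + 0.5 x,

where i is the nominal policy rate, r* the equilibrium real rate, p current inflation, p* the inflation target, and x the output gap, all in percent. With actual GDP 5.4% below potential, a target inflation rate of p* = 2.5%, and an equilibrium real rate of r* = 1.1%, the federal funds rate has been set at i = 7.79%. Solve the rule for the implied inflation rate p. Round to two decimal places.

7.09%

Output 5.4% below potential → x = -5.4.
Collecting p: i = r* + (1 + 0.5) p − 0.5 p* + 0.5 x
1.5 p = 7.79 − 1.1 + 0.5 × 2.5 − 0.5 × (-5.4) = 10.64
p = 10.64 / 1.5 = 7.09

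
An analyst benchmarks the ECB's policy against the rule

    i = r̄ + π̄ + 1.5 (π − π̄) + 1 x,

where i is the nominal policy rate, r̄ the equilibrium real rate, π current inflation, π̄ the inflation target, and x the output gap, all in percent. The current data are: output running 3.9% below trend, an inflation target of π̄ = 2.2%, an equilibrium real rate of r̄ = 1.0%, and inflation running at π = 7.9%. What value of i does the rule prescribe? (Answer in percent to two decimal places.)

7.85%

Output 3.9% below potential → x = -3.9.
i = 1.0 + 2.2 + 1.5 × (7.9 − 2.2) + 1 × (-3.9)
   = 1.0 + 2.2 + 8.55 − 3.9 = 7.85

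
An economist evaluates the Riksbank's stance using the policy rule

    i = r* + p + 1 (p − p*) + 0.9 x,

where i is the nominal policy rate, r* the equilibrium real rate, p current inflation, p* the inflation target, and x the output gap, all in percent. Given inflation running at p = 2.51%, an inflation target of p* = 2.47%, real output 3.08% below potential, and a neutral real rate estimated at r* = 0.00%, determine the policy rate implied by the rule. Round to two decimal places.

Output 3.08% below potential → x = -3.08.
i = 0.00 + 2.51 + 1 × (2.51 − 2.47) + 0.9 × (-3.08)
   = 0.00 + 2.51 + 0.04 − 2.772 = -0.22

-0.22%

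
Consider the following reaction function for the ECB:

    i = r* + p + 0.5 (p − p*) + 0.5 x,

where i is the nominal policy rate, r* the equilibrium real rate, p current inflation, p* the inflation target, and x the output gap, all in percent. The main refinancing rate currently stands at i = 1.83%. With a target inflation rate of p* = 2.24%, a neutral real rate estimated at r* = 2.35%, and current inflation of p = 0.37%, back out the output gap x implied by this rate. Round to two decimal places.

0.5 x = 1.83 − 2.35 − 0.37 − 0.5 × (0.37 − 2.24) = 0.045
x = 0.045 / 0.5 = 0.09

0.09%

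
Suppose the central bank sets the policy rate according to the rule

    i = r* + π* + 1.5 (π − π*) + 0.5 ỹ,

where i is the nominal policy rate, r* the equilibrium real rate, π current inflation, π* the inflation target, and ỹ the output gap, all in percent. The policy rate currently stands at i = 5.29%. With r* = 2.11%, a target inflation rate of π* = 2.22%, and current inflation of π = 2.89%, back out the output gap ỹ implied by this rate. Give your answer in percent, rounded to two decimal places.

0.5 ỹ = 5.29 − 2.11 − 2.22 − 1.5 × (2.89 − 2.22) = -0.045
ỹ = -0.045 / 0.5 = -0.09

-0.09%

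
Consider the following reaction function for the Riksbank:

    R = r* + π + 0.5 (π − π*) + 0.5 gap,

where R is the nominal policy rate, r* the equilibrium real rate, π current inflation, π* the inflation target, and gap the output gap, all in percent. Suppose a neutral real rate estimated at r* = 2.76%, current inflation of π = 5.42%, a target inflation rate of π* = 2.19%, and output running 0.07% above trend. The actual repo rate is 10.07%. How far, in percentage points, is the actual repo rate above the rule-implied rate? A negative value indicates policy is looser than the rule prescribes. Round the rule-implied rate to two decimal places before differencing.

Output 0.07% above potential → gap = 0.07.
R = 2.76 + 5.42 + 0.5 × (5.42 − 2.19) + 0.5 × 0.07
   = 2.76 + 5.42 + 1.615 + 0.035 = 9.83
Deviation = 10.07 − 9.83 = 0.24 pp.

0.24 pp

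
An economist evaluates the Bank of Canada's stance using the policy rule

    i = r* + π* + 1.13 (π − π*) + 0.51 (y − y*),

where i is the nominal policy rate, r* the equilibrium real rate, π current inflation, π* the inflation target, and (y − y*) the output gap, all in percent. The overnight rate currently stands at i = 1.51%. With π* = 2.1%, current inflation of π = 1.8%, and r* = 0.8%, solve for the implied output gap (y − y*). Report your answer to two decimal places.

-2.06%

0.51 (y − y*) = 1.51 − 0.8 − 2.1 − 1.13 × (1.8 − 2.1) = -1.051
(y − y*) = -1.051 / 0.51 = -2.06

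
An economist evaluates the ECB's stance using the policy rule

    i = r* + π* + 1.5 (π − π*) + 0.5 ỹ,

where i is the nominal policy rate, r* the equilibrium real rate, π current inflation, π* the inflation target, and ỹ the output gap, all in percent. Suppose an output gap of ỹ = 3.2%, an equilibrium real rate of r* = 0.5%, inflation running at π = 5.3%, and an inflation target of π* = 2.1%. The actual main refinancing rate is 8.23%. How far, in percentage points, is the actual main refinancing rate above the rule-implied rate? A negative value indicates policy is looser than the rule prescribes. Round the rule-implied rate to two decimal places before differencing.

-0.77 pp

i = 0.5 + 2.1 + 1.5 × (5.3 − 2.1) + 0.5 × 3.2
   = 0.5 + 2.1 + 4.8 + 1.6 = 9.00
Deviation = 8.23 − 9.00 = -0.77 pp.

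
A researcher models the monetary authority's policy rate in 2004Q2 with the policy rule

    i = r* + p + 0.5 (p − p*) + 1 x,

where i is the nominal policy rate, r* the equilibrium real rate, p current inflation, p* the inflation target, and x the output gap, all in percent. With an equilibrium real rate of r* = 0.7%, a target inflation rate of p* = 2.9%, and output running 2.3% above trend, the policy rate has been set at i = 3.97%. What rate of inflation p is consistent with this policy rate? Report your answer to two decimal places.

1.61%

Output 2.3% above potential → x = 2.3.
Collecting p: i = r* + (1 + 0.5) p − 0.5 p* + 1 x
1.5 p = 3.97 − 0.7 + 0.5 × 2.9 − 1 × 2.3 = 2.42
p = 2.42 / 1.5 = 1.61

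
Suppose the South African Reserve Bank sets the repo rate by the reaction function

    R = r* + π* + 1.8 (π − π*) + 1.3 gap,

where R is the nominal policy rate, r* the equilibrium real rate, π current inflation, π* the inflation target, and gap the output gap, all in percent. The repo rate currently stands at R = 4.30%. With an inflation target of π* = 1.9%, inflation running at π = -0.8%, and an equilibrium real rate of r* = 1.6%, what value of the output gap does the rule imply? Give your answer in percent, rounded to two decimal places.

1.3 gap = 4.30 − 1.6 − 1.9 − 1.8 × ((-0.8) − 1.9) = 5.66
gap = 5.66 / 1.3 = 4.35

4.35%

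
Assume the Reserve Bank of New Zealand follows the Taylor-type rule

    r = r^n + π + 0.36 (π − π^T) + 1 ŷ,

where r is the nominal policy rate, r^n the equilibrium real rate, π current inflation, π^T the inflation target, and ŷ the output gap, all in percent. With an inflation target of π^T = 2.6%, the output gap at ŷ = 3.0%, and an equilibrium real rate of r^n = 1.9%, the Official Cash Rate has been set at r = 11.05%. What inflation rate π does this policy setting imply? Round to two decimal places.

Collecting π: r = r^n + (1 + 0.36) π − 0.36 π^T + 1 ŷ
1.36 π = 11.05 − 1.9 + 0.36 × 2.6 − 1 × 3.0 = 7.086
π = 7.086 / 1.36 = 5.21

5.21%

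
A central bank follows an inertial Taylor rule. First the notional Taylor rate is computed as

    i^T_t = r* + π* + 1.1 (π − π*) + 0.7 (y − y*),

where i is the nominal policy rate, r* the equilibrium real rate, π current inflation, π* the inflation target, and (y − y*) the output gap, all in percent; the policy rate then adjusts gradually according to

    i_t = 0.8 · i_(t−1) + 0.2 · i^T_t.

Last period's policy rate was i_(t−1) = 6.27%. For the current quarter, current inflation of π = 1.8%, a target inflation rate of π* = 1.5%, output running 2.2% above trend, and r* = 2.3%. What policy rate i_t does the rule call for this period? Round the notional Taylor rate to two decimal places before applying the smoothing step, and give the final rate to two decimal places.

Output 2.2% above potential → (y − y*) = 2.2.
i^T_t = 2.3 + 1.5 + 1.1 × (1.8 − 1.5) + 0.7 × 2.2
   = 2.3 + 1.5 + 0.33 + 1.54 = 5.67
i_t = 0.8 × 6.27 + 0.2 × 5.67 = 5.016 + 1.134 = 6.15

6.15%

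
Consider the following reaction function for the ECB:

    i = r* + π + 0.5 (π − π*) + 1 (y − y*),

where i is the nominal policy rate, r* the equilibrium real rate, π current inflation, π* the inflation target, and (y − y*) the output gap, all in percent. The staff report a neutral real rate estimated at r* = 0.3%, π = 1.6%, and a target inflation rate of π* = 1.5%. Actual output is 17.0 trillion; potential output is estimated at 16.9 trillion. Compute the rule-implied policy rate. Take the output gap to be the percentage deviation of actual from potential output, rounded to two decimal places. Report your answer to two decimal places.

Output gap = 100 × (17.0 − 16.9) / 16.9 = 0.59%.
i = 0.30 + 1.60 + 0.5 × (1.60 − 1.50) + 1 × 0.59
   = 0.30 + 1.6 + 0.05 + 0.59 = 2.54

2.54%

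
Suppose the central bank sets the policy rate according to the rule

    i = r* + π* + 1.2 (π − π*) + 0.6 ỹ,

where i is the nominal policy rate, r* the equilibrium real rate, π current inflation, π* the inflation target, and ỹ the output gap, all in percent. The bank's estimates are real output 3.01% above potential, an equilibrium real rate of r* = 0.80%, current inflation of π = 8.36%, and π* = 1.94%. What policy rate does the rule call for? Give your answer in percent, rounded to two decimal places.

12.25%

Output 3.01% above potential → ỹ = 3.01.
i = 0.80 + 1.94 + 1.2 × (8.36 − 1.94) + 0.6 × 3.01
   = 0.80 + 1.94 + 7.704 + 1.806 = 12.25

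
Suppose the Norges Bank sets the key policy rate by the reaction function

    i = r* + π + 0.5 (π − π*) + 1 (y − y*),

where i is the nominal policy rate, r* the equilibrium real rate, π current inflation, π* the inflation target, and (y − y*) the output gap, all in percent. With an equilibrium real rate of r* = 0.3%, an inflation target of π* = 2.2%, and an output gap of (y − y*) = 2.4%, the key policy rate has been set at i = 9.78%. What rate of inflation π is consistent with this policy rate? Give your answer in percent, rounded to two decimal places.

5.45%

Collecting π: i = r* + (1 + 0.5) π − 0.5 π* + 1 (y − y*)
1.5 π = 9.78 − 0.3 + 0.5 × 2.2 − 1 × 2.4 = 8.18
π = 8.18 / 1.5 = 5.45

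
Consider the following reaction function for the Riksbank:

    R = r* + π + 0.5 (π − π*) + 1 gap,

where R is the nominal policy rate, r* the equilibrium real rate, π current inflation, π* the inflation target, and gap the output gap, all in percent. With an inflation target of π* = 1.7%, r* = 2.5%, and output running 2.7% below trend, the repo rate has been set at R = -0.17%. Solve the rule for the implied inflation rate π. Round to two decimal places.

Output 2.7% below potential → gap = -2.7.
Collecting π: R = r* + (1 + 0.5) π − 0.5 π* + 1 gap
1.5 π = -0.17 − 2.5 + 0.5 × 1.7 − 1 × (-2.7) = 0.88
π = 0.88 / 1.5 = 0.59

0.59%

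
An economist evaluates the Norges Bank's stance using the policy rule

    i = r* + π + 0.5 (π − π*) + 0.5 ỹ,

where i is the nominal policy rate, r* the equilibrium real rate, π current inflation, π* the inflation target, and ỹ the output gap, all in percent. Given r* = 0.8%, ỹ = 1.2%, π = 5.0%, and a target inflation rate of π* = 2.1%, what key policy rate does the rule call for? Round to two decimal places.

i = 0.8 + 5.0 + 0.5 × (5.0 − 2.1) + 0.5 × 1.2
   = 0.8 + 5 + 1.45 + 0.6 = 7.85

7.85%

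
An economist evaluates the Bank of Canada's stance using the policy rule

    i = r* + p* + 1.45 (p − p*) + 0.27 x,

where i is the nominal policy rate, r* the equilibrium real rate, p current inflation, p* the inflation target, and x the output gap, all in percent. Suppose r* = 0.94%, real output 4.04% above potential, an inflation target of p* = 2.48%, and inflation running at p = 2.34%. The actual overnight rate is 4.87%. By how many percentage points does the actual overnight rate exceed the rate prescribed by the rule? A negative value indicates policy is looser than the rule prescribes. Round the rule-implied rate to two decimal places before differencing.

0.56 pp

Output 4.04% above potential → x = 4.04.
i = 0.94 + 2.48 + 1.45 × (2.34 − 2.48) + 0.27 × 4.04
   = 0.94 + 2.48 − 0.203 + 1.0908 = 4.31
Deviation = 4.87 − 4.31 = 0.56 pp.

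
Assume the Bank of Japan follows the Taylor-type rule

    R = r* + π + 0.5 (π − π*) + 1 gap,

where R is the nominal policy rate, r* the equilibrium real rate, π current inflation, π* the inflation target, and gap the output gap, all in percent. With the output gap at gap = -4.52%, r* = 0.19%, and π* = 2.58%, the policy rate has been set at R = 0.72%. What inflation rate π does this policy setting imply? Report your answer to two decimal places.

4.23%

Collecting π: R = r* + (1 + 0.5) π − 0.5 π* + 1 gap
1.5 π = 0.72 − 0.19 + 0.5 × 2.58 − 1 × (-4.52) = 6.34
π = 6.34 / 1.5 = 4.23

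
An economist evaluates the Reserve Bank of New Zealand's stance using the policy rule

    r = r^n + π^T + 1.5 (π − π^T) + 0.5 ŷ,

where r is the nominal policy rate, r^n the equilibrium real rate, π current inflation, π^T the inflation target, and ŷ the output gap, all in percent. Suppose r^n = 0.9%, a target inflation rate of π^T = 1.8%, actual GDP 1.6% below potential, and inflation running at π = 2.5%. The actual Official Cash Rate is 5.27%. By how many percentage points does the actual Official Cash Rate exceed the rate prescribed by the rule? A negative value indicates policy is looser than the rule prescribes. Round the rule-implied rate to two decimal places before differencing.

Output 1.6% below potential → ŷ = -1.6.
r = 0.9 + 1.8 + 1.5 × (2.5 − 1.8) + 0.5 × (-1.6)
   = 0.9 + 1.8 + 1.05 − 0.8 = 2.95
Deviation = 5.27 − 2.95 = 2.32 pp.

2.32 pp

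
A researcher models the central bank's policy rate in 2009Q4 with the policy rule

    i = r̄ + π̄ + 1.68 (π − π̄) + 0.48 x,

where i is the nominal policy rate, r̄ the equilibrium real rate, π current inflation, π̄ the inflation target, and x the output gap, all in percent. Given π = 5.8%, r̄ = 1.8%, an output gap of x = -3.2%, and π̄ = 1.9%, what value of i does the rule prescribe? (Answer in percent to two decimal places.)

i = 1.8 + 1.9 + 1.68 × (5.8 − 1.9) + 0.48 × (-3.2)
   = 1.8 + 1.9 + 6.552 − 1.536 = 8.72

8.72%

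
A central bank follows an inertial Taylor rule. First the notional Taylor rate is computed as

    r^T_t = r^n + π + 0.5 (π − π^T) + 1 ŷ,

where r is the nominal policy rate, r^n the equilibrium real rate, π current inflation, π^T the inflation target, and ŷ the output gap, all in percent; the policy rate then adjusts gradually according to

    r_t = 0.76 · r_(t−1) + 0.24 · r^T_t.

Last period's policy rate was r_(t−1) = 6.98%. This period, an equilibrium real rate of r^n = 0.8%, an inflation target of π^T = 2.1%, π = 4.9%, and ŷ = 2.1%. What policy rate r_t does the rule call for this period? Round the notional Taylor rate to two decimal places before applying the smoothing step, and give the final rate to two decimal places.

7.51%

r^T_t = 0.8 + 4.9 + 0.5 × (4.9 − 2.1) + 1 × 2.1
   = 0.8 + 4.9 + 1.4 + 2.1 = 9.20
r_t = 0.76 × 6.98 + 0.24 × 9.20 = 5.3048 + 2.208 = 7.51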